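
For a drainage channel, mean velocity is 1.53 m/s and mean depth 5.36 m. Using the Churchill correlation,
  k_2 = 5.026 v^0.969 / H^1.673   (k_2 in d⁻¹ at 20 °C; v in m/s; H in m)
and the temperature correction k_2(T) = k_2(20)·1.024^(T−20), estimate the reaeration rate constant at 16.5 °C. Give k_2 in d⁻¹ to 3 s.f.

k_2 ≈ 0.421 d⁻¹

k_2(20) = 5.026 × 1.53^0.969 / 5.36^1.673 = 5.026 × 1.510 / 16.59 = 0.4574 d⁻¹.
k_2(16.5) = 0.4574 × 1.024^(16.5−20) = 0.4574 × 0.9203 = 0.4210 d⁻¹.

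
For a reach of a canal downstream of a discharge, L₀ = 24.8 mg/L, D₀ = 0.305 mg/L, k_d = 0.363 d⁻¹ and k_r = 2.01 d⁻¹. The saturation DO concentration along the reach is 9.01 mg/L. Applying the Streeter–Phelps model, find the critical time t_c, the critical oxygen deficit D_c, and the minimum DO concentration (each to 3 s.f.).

t_c ≈ 1.00 d; D_c ≈ 3.11 mg/L; min DO ≈ 5.90 mg/L

With k_r/k_d = 5.537 and 1 − D₀(k_r−k_d)/(k_d L₀) = 0.9442,
t_c = ln(5.537 × 0.9442) / (2.01 − 0.363) = ln(5.228) / 1.647 = 1.654/1.647 = 1.004 d.
L(t_c) = L₀ e^(−k_d t_c) = 24.8 × 0.6945 = 17.22 mg/L, and at the critical point k_r D_c = k_d L, so D_c = (0.363/2.01) × 17.22 = 3.111 mg/L.
Minimum DO = C_s − D_c = 9.01 − 3.111 = 5.899 mg/L.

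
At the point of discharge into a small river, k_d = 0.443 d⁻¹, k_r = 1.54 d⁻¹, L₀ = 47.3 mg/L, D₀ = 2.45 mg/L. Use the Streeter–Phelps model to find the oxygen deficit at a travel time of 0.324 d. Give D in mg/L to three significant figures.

D ≈ 6.44 mg/L

k_d L₀/(k_r−k_d) = 0.443×47.3/(1.54−0.443) = 20.95/1.097 = 19.10 mg/L.
e^(−k_d t) = e^(−0.443×0.3240) = 0.8663; e^(−k_r t) = e^(−1.54×0.3240) = 0.6072.
D = 19.10 × (0.8663 − 0.6072) + 2.45 × 0.6072 = 4.950 + 1.488 = 6.437 mg/L.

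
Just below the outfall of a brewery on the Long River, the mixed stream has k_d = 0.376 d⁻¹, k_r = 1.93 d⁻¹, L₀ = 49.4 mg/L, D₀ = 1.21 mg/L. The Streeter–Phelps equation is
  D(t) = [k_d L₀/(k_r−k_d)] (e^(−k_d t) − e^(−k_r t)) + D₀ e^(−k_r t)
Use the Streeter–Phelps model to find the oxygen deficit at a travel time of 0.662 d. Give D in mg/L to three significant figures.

k_d L₀/(k_r−k_d) = 0.376×49.4/(1.93−0.376) = 18.57/1.554 = 11.95 mg/L.
e^(−k_d t) = e^(−0.376×0.6620) = 0.7796; e^(−k_r t) = e^(−1.93×0.6620) = 0.2787.
D = 11.95 × (0.7796 − 0.2787) + 1.21 × 0.2787 = 5.988 + 0.3372 = 6.325 mg/L.

D ≈ 6.33 mg/L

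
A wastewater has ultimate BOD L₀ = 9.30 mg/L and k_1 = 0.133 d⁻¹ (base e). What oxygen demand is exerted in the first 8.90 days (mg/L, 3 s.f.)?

y ≈ 6.45 mg/L

y_t = L₀(1 − e^(−k_1 t)) = 9.30 × (1 − e^(−0.133×8.90))
= 9.30 × (1 − 0.3061) = 9.30 × 0.6939 = 6.453 mg/L.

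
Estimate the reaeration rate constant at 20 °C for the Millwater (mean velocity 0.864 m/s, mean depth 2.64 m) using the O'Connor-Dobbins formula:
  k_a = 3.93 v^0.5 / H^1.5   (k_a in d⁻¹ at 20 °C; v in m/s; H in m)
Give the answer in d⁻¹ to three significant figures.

k_a ≈ 0.852 d⁻¹

k_a = 3.93 × 0.864^0.5 / 2.64^1.5 = 3.93 × 0.9295 / 4.289 = 0.8516 d⁻¹.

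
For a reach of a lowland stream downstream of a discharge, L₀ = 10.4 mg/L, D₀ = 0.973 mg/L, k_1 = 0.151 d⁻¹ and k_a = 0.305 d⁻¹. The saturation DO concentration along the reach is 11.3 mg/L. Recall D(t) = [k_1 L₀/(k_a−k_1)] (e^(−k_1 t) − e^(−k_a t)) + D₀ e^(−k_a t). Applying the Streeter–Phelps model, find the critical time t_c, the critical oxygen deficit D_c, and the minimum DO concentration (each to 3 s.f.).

t_c ≈ 3.91 d; D_c ≈ 2.85 mg/L; min DO ≈ 8.45 mg/L

With k_a/k_1 = 2.020 and 1 − D₀(k_a−k_1)/(k_1 L₀) = 0.9046,
t_c = ln(2.020 × 0.9046) / (0.305 − 0.151) = ln(1.827) / 0.1540 = 0.6028/0.1540 = 3.914 d.
D_c = (k_1/k_a) L₀ e^(−k_1 t_c) = (0.151/0.305) × 10.4 × e^(−0.151×3.914) = 0.4951 × 10.4 × 0.5538 = 2.851 mg/L.
Minimum DO = C_s − D_c = 11.3 − 2.851 = 8.449 mg/L.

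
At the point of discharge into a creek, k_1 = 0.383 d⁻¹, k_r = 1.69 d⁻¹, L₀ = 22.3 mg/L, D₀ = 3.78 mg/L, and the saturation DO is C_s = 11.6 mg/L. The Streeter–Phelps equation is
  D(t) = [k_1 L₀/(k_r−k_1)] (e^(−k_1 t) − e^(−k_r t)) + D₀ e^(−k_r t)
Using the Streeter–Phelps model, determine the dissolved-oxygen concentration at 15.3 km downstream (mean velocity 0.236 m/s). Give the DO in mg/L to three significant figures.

Travel time t = x/v = 15.3 km / (0.236 m/s) = 15300 m / 0.236 m/s = 64830 s = 0.7504 d.
k_1 L₀/(k_r−k_1) = 0.383×22.3/(1.69−0.383) = 8.541/1.307 = 6.535 mg/L.
e^(−k_1 t) = e^(−0.383×0.7504) = 0.7502; e^(−k_r t) = e^(−1.69×0.7504) = 0.2814.
D = 6.535 × (0.7502 − 0.2814) + 3.78 × 0.2814 = 3.064 + 1.064 = 4.127 mg/L.
DO = C_s − D = 11.6 − 4.127 = 7.473 mg/L.

DO ≈ 7.47 mg/L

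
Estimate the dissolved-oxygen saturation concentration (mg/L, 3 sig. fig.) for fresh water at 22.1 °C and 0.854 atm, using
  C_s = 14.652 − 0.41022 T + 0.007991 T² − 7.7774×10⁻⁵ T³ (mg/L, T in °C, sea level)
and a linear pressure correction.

At sea level: C_s = 14.652 − 0.41022×22.1 + 0.007991×22.1² − 7.7774×10⁻⁵×22.1³ = 8.650 mg/L.
Pressure correction: C_s' = 8.650 × 0.854 = 7.387 mg/L.

C_s ≈ 7.39 mg/L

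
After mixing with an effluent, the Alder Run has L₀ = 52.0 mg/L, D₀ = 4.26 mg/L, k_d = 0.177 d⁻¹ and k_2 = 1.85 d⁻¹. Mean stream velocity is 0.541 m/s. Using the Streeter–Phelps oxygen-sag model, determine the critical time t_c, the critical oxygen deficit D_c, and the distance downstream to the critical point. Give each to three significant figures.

t_c ≈ 0.513 d; D_c ≈ 4.54 mg/L; x_c ≈ 24.0 km

t_c = [1/(k_2−k_d)] ln[(k_2/k_d)(1 − D₀(k_2−k_d)/(k_d L₀))]
= [1/(1.85−0.177)] ln[(1.85/0.177)(1 − 4.26×1.673/(0.177×52.0))]
= (1/1.673) ln[10.45 × 0.2257] = 0.5977 × ln(2.359) = 0.5977 × 0.8581 = 0.5129 d.
D_c = (k_d/k_2) L₀ e^(−k_d t_c) = (0.177/1.85) × 52.0 × e^(−0.177×0.5129) = 0.09568 × 52.0 × 0.9132 = 4.543 mg/L.
x_c = v t_c = 0.541 m/s × 0.5129 d × 86400 s/d = 23970 m ≈ 24.0 km.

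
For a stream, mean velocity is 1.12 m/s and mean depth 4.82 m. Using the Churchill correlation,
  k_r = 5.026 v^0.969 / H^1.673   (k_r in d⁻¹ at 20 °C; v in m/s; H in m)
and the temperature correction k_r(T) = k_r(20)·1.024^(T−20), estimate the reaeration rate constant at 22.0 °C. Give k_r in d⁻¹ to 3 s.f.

k_r(20) = 5.026 × 1.12^0.969 / 4.82^1.673 = 5.026 × 1.116 / 13.89 = 0.4038 d⁻¹.
k_r(22.0) = 0.4038 × 1.024^(22.0−20) = 0.4038 × 1.049 = 0.4234 d⁻¹.

k_r ≈ 0.423 d⁻¹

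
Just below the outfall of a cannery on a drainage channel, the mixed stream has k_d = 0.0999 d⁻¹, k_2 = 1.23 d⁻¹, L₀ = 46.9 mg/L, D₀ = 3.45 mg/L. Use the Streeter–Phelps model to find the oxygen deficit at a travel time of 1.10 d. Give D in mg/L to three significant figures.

D ≈ 3.53 mg/L

k_d L₀/(k_2−k_d) = 0.0999×46.9/(1.23−0.0999) = 4.685/1.130 = 4.146 mg/L.
e^(−k_d t) = e^(−0.0999×1.100) = 0.8959; e^(−k_2 t) = e^(−1.23×1.100) = 0.2585.
D = 4.146 × (0.8959 − 0.2585) + 3.45 × 0.2585 = 2.643 + 0.8917 = 3.535 mg/L.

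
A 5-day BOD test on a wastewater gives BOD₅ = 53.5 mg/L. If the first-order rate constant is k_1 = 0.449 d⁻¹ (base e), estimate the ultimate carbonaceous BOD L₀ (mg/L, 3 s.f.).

L₀ ≈ 59.8 mg/L

BOD₅ = L₀(1 − e^(−5k_1)) ⇒ L₀ = BOD₅ / (1 − e^(−5×0.449))
= 53.5 / (1 − 0.1059) = 53.5 / 0.8941 = 59.84 mg/L.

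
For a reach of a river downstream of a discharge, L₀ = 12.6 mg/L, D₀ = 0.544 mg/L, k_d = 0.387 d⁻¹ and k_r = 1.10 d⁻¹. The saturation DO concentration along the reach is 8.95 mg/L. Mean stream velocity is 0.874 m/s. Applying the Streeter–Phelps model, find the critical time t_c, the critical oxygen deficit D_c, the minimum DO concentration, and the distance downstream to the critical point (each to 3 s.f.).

t_c ≈ 1.35 d; D_c ≈ 2.63 mg/L; min DO ≈ 6.32 mg/L; x_c ≈ 102 km

With k_r/k_d = 2.842 and 1 − D₀(k_r−k_d)/(k_d L₀) = 0.9205,
t_c = ln(2.842 × 0.9205) / (1.10 − 0.387) = ln(2.616) / 0.7130 = 0.9618/0.7130 = 1.349 d.
D_c = (k_d/k_r) L₀ e^(−k_d t_c) = (0.387/1.10) × 12.6 × e^(−0.387×1.349) = 0.3518 × 12.6 × 0.5933 = 2.630 mg/L.
Minimum DO = C_s − D_c = 8.95 − 2.630 = 6.320 mg/L.
x_c = v t_c = 0.874 m/s × 1.349 d × 86400 s/d = 101900 m ≈ 102 km.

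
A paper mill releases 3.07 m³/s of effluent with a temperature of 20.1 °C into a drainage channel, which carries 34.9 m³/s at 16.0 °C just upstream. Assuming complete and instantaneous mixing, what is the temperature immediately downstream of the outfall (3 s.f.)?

16.3 °C

Flow-weighted mixing: C = (Q_r C_r + Q_w C_w)/(Q_r + Q_w)
= (34.9×16.0 + 3.07×20.1)/(34.9 + 3.07) = 620.1/37.97 = 16.33 °C.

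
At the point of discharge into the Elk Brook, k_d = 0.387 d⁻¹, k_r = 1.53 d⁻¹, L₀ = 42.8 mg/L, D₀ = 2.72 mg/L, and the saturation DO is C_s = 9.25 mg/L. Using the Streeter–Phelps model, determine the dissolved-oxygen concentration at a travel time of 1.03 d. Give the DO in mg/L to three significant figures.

k_d L₀/(k_r−k_d) = 0.387×42.8/(1.53−0.387) = 16.56/1.143 = 14.49 mg/L.
e^(−k_d t) = e^(−0.387×1.030) = 0.6713; e^(−k_r t) = e^(−1.53×1.030) = 0.2068.
D = 14.49 × (0.6713 − 0.2068) + 2.72 × 0.2068 = 6.730 + 0.5626 = 7.293 mg/L.
DO = C_s − D = 9.25 − 7.293 = 1.957 mg/L.

DO ≈ 1.96 mg/L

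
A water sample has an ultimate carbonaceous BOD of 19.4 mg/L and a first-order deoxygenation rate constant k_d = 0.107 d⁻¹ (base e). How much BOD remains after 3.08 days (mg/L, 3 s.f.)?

L ≈ 14.0 mg/L

L_t = L₀ e^(−k_d t) = 19.4 × e^(−0.107×3.08) = 19.4 × 0.7192 = 13.95 mg/L.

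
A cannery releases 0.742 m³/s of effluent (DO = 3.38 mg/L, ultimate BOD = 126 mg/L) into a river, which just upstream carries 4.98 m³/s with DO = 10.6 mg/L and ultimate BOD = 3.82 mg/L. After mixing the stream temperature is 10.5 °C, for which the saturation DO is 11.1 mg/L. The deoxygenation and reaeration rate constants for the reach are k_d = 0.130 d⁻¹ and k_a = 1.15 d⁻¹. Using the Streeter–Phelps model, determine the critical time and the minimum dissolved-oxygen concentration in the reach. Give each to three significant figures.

Mixed DO = (4.98×10.6 + 0.742×3.38)/(4.98+0.742) = 55.30/5.722 = 9.664 mg/L.
Mixed L₀ = (4.98×3.82 + 0.742×126)/(5.722) = 112.5/5.722 = 19.66 mg/L.
Initial deficit D₀ = C_s − DO₀ = 11.1 − 9.664 = 1.436 mg/L.
t_c = (1/1.020) ln[(1.15/0.130)(1 − 1.436×1.020/(0.130×19.66))] = 0.9804 × ln(3.777) = 1.303 d.
D_c = (0.130/1.15) × 19.66 × e^(−0.130×1.303) = 0.1130 × 19.66 × 0.8442 = 1.877 mg/L.
Minimum DO = 11.1 − 1.877 = 9.223 mg/L.

t_c ≈ 1.30 d; minimum DO ≈ 9.22 mg/L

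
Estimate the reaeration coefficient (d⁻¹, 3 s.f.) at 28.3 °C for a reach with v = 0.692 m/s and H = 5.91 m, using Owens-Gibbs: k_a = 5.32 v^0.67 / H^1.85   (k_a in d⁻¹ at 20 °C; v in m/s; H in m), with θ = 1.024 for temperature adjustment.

k_a(20) = 5.32 × 0.692^0.67 / 5.91^1.85 = 5.32 × 0.7814 / 26.76 = 0.1554 d⁻¹.
k_a(28.3) = 0.1554 × 1.024^(28.3−20) = 0.1554 × 1.218 = 0.1892 d⁻¹.

k_a ≈ 0.189 d⁻¹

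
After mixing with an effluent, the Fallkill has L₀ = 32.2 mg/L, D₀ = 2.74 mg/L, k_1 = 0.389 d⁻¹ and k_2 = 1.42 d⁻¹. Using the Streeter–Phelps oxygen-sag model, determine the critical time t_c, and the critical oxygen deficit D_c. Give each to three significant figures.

t_c ≈ 1.01 d; D_c ≈ 5.96 mg/L

With k_2/k_1 = 3.650 and 1 − D₀(k_2−k_1)/(k_1 L₀) = 0.7745,
t_c = ln(3.650 × 0.7745) / (1.42 − 0.389) = ln(2.827) / 1.031 = 1.039/1.031 = 1.008 d.
L(t_c) = L₀ e^(−k_1 t_c) = 32.2 × 0.6756 = 21.76 mg/L, and at the critical point k_2 D_c = k_1 L, so D_c = (0.389/1.42) × 21.76 = 5.960 mg/L.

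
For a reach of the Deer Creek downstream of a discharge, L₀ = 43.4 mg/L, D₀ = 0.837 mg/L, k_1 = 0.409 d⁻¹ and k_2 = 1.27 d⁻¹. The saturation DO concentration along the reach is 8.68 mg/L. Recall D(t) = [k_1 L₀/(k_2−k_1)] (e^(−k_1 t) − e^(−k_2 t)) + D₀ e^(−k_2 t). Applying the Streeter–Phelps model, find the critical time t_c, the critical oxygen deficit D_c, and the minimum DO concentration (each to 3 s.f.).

t_c ≈ 1.27 d; D_c ≈ 8.32 mg/L; min DO ≈ 0.358 mg/L

With k_2/k_1 = 3.105 and 1 − D₀(k_2−k_1)/(k_1 L₀) = 0.9594,
t_c = ln(3.105 × 0.9594) / (1.27 − 0.409) = ln(2.979) / 0.8610 = 1.092/0.8610 = 1.268 d.
D_c = (k_1/k_2) L₀ e^(−k_1 t_c) = (0.409/1.27) × 43.4 × e^(−0.409×1.268) = 0.3220 × 43.4 × 0.5954 = 8.322 mg/L.
Minimum DO = C_s − D_c = 8.68 − 8.322 = 0.3584 mg/L.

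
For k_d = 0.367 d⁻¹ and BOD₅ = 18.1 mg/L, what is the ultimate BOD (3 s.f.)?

L₀ ≈ 21.5 mg/L

BOD₅ = L₀(1 − e^(−5k_d)) ⇒ L₀ = BOD₅ / (1 − e^(−5×0.367))
= 18.1 / (1 − 0.1596) = 18.1 / 0.8404 = 21.54 mg/L.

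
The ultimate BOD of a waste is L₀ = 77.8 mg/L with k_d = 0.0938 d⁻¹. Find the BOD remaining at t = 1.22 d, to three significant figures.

L_t = L₀ e^(−k_d t) = 77.8 × e^(−0.0938×1.22) = 77.8 × 0.8919 = 69.39 mg/L.

L ≈ 69.4 mg/L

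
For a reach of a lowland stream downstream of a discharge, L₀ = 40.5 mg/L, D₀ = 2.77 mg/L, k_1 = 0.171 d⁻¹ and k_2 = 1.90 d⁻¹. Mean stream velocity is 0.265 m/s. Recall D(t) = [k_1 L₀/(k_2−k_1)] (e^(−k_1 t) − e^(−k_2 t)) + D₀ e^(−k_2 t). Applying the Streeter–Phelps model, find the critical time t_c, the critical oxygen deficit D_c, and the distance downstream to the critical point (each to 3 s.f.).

t_c = [1/(k_2−k_1)] ln[(k_2/k_1)(1 − D₀(k_2−k_1)/(k_1 L₀))]
= [1/(1.90−0.171)] ln[(1.90/0.171)(1 − 2.77×1.729/(0.171×40.5))]
= (1/1.729) ln[11.11 × 0.3084] = 0.5784 × ln(3.427) = 0.5784 × 1.232 = 0.7124 d.
D_c = (k_1/k_2) L₀ e^(−k_1 t_c) = (0.171/1.90) × 40.5 × e^(−0.171×0.7124) = 0.09000 × 40.5 × 0.8853 = 3.227 mg/L.
x_c = v t_c = 0.265 m/s × 0.7124 d × 86400 s/d = 16310 m ≈ 16.3 km.

t_c ≈ 0.712 d; D_c ≈ 3.23 mg/L; x_c ≈ 16.3 km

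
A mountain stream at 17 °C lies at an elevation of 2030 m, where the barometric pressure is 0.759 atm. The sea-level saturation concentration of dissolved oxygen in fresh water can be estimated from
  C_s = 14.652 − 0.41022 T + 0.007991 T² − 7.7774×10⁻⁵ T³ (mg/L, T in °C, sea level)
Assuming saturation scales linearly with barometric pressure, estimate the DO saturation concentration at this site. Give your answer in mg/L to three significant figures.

C_s ≈ 7.29 mg/L

At sea level: C_s = 14.652 − 0.41022×17 + 0.007991×17² − 7.7774×10⁻⁵×17³ = 9.606 mg/L.
Pressure correction: C_s' = 9.606 × 0.759 = 7.291 mg/L.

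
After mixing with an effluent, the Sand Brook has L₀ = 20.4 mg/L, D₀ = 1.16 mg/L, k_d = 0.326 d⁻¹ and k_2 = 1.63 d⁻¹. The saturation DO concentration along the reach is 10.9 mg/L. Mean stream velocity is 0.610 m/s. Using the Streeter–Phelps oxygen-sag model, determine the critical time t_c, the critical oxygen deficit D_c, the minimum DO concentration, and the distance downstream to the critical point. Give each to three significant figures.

t_c ≈ 1.04 d; D_c ≈ 2.91 mg/L; min DO ≈ 7.99 mg/L; x_c ≈ 54.6 km

At the critical point dD/dt = 0, so k_d L₀ e^(−k_d t) = k_2 D. Substituting D(t) from the Streeter–Phelps equation and solving for t gives
t_c = ln[(k_2/k_d)(1 − D₀(k_2−k_d)/(k_d L₀))] / (k_2−k_d).
Here k_2−k_d = 1.304 d⁻¹ and 1 − D₀(k_2−k_d)/(k_d L₀) = 1 − 1.16×1.304/(0.326×20.4) = 0.7725, so
t_c = ln(5.000 × 0.7725) / 1.304 = 1.351 / 1.304 = 1.036 d.
L(t_c) = L₀ e^(−k_d t_c) = 20.4 × 0.7133 = 14.55 mg/L, and at the critical point k_2 D_c = k_d L, so D_c = (0.326/1.63) × 14.55 = 2.910 mg/L.
Minimum DO = C_s − D_c = 10.9 − 2.910 = 7.990 mg/L.
x_c = v t_c = 0.610 m/s × 1.036 d × 86400 s/d = 54620 m ≈ 54.6 km.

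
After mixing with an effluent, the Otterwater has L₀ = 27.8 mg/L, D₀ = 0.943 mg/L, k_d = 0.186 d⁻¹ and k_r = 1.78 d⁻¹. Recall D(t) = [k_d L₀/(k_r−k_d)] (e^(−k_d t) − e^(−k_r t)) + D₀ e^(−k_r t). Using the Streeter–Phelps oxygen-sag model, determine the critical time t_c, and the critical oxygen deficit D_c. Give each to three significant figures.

At the critical point dD/dt = 0, so k_d L₀ e^(−k_d t) = k_r D. Substituting D(t) from the Streeter–Phelps equation and solving for t gives
t_c = ln[(k_r/k_d)(1 − D₀(k_r−k_d)/(k_d L₀))] / (k_r−k_d).
Here k_r−k_d = 1.594 d⁻¹ and 1 − D₀(k_r−k_d)/(k_d L₀) = 1 − 0.943×1.594/(0.186×27.8) = 0.7093, so
t_c = ln(9.570 × 0.7093) / 1.594 = 1.915 / 1.594 = 1.201 d.
L(t_c) = L₀ e^(−k_d t_c) = 27.8 × 0.7997 = 22.23 mg/L, and at the critical point k_r D_c = k_d L, so D_c = (0.186/1.78) × 22.23 = 2.323 mg/L.

t_c ≈ 1.20 d; D_c ≈ 2.32 mg/L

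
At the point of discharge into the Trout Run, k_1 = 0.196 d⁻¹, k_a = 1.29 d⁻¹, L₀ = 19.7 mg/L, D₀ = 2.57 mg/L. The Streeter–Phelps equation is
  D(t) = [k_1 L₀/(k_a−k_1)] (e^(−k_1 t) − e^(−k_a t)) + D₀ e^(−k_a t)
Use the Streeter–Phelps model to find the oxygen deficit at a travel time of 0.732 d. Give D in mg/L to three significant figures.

k_1 L₀/(k_a−k_1) = 0.196×19.7/(1.29−0.196) = 3.861/1.094 = 3.529 mg/L.
e^(−k_1 t) = e^(−0.196×0.7320) = 0.8663; e^(−k_a t) = e^(−1.29×0.7320) = 0.3890.
D = 3.529 × (0.8663 − 0.3890) + 2.57 × 0.3890 = 1.685 + 0.9996 = 2.685 mg/L.

D ≈ 2.68 mg/L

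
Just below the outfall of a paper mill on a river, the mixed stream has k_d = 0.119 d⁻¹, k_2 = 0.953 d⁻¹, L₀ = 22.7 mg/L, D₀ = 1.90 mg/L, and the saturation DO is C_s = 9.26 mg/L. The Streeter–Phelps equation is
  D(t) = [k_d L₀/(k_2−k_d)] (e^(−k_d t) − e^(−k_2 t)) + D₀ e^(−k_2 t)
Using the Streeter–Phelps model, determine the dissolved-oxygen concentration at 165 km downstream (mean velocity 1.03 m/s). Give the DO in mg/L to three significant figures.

DO ≈ 6.89 mg/L

Travel time t = x/v = 165 km / (1.03 m/s) = 165000 m / 1.03 m/s = 160200 s = 1.854 d.
k_d L₀/(k_2−k_d) = 0.119×22.7/(0.953−0.119) = 2.701/0.8340 = 3.239 mg/L.
e^(−k_d t) = e^(−0.119×1.854) = 0.8020; e^(−k_2 t) = e^(−0.953×1.854) = 0.1709.
D = 3.239 × (0.8020 − 0.1709) + 1.90 × 0.1709 = 2.044 + 0.3246 = 2.369 mg/L.
DO = C_s − D = 9.26 − 2.369 = 6.891 mg/L.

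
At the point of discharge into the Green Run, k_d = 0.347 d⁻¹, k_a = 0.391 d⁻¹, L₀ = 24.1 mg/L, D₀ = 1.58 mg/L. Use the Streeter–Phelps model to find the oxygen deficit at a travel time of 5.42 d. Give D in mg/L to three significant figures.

D ≈ 6.34 mg/L

k_d L₀/(k_a−k_d) = 0.347×24.1/(0.391−0.347) = 8.363/0.04400 = 190.1 mg/L.
e^(−k_d t) = e^(−0.347×5.420) = 0.1525; e^(−k_a t) = e^(−0.391×5.420) = 0.1201.
D = 190.1 × (0.1525 − 0.1201) + 1.58 × 0.1201 = 6.149 + 0.1898 = 6.339 mg/L.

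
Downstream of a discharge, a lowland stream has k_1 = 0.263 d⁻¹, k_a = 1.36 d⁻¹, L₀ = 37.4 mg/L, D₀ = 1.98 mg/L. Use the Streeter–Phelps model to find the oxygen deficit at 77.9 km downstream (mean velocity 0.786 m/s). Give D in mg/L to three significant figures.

Travel time t = x/v = 77.9 km / (0.786 m/s) = 77900 m / 0.786 m/s = 99110 s = 1.147 d.
k_1 L₀/(k_a−k_1) = 0.263×37.4/(1.36−0.263) = 9.836/1.097 = 8.966 mg/L.
e^(−k_1 t) = e^(−0.263×1.147) = 0.7396; e^(−k_a t) = e^(−1.36×1.147) = 0.2101.
D = 8.966 × (0.7396 − 0.2101) + 1.98 × 0.2101 = 4.747 + 0.4160 = 5.163 mg/L.

D ≈ 5.16 mg/L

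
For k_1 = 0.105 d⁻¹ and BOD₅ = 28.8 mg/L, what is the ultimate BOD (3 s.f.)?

L₀ ≈ 70.5 mg/L

BOD₅ = L₀(1 − e^(−5k_1)) ⇒ L₀ = BOD₅ / (1 − e^(−5×0.105))
= 28.8 / (1 − 0.5916) = 28.8 / 0.4084 = 70.51 mg/L.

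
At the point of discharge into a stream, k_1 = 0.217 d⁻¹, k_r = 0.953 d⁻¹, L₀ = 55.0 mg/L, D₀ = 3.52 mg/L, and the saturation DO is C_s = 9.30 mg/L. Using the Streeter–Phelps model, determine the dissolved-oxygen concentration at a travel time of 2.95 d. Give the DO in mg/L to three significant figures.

DO ≈ 1.51 mg/L

k_1 L₀/(k_r−k_1) = 0.217×55.0/(0.953−0.217) = 11.94/0.7360 = 16.22 mg/L.
e^(−k_1 t) = e^(−0.217×2.950) = 0.5272; e^(−k_r t) = e^(−0.953×2.950) = 0.06012.
D = 16.22 × (0.5272 − 0.06012) + 3.52 × 0.06012 = 7.574 + 0.2116 = 7.786 mg/L.
DO = C_s − D = 9.30 − 7.786 = 1.514 mg/L.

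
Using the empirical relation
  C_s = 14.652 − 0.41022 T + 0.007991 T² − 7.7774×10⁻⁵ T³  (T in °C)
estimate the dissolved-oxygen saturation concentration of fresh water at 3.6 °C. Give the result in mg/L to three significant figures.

C_s ≈ 13.3 mg/L

C_s = 14.652 − 0.41022×3.6 + 0.007991×3.6² − 7.7774×10⁻⁵×3.6³ = 13.28 mg/L.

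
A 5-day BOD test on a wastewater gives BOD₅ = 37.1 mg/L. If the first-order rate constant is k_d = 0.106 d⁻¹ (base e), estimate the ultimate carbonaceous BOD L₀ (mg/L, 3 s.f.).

BOD₅ = L₀(1 − e^(−5k_d)) ⇒ L₀ = BOD₅ / (1 − e^(−5×0.106))
= 37.1 / (1 − 0.5886) = 37.1 / 0.4114 = 90.18 mg/L.

L₀ ≈ 90.2 mg/L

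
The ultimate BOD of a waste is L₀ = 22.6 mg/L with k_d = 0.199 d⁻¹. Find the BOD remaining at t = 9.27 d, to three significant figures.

L ≈ 3.57 mg/L

L_t = L₀ e^(−k_d t) = 22.6 × e^(−0.199×9.27) = 22.6 × 0.1581 = 3.572 mg/L.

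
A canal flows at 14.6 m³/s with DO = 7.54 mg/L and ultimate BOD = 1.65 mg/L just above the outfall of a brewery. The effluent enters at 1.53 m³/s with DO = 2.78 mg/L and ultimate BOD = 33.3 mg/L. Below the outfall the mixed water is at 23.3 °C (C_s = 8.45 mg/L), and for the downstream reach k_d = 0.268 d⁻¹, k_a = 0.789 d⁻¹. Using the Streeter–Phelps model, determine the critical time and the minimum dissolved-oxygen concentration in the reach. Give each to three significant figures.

Mixed DO = (14.6×7.54 + 1.53×2.78)/(14.6+1.53) = 114.3/16.13 = 7.088 mg/L.
Mixed L₀ = (14.6×1.65 + 1.53×33.3)/(16.13) = 75.04/16.13 = 4.652 mg/L.
Initial deficit D₀ = C_s − DO₀ = 8.45 − 7.088 = 1.362 mg/L.
t_c = (1/0.5210) ln[(0.789/0.268)(1 − 1.362×0.5210/(0.268×4.652))] = 1.919 × ln(1.269) = 0.4573 d.
D_c = (0.268/0.789) × 4.652 × e^(−0.268×0.4573) = 0.3397 × 4.652 × 0.8847 = 1.398 mg/L.
Minimum DO = 8.45 − 1.398 = 7.052 mg/L.

t_c ≈ 0.457 d; minimum DO ≈ 7.05 mg/L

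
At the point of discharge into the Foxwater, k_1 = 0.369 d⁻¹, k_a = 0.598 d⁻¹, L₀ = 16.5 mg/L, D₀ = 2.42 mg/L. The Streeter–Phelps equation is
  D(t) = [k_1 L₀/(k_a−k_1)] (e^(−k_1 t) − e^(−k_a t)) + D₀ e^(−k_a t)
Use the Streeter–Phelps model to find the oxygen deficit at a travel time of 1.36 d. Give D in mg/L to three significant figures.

k_1 L₀/(k_a−k_1) = 0.369×16.5/(0.598−0.369) = 6.088/0.2290 = 26.59 mg/L.
e^(−k_1 t) = e^(−0.369×1.360) = 0.6054; e^(−k_a t) = e^(−0.598×1.360) = 0.4434.
D = 26.59 × (0.6054 − 0.4434) + 2.42 × 0.4434 = 4.308 + 1.073 = 5.381 mg/L.

D ≈ 5.38 mg/L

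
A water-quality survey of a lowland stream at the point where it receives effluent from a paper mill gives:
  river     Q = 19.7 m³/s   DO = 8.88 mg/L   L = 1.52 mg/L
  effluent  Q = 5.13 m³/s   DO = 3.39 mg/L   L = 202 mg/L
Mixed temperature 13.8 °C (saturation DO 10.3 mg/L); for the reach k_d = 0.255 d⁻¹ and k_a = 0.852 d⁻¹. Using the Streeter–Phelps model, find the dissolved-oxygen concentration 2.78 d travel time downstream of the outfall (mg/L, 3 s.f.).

Mixed DO = (19.7×8.88 + 5.13×3.39)/(19.7+5.13) = 192.3/24.83 = 7.746 mg/L.
Mixed L₀ = (19.7×1.52 + 5.13×202)/(24.83) = 1066/24.83 = 42.94 mg/L.
Initial deficit D₀ = C_s − DO₀ = 10.3 − 7.746 = 2.554 mg/L.
D(2.78) = [0.255×42.94/(0.852−0.255)](e^(−0.255×2.78) − e^(−0.852×2.78)) + 2.554 e^(−0.852×2.78)
= 18.34 × (0.4922 − 0.09362) + 2.554 × 0.09362 = 7.549 mg/L.
DO = 10.3 − 7.549 = 2.751 mg/L.

DO ≈ 2.75 mg/L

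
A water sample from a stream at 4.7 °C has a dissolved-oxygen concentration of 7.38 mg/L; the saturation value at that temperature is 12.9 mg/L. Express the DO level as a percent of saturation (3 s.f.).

% saturation = C/C_s × 100 = 7.38/12.9 × 100 = 57.2 %.

57.2 % saturation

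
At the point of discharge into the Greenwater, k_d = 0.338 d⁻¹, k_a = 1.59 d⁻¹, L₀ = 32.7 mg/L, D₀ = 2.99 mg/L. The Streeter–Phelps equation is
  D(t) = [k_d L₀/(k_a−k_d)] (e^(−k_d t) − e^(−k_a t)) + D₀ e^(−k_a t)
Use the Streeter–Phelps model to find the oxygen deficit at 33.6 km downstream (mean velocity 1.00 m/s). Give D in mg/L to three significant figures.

D ≈ 4.59 mg/L

Travel time t = x/v = 33.6 km / (1.00 m/s) = 33600 m / 1.00 m/s = 33600 s = 0.3889 d.
k_d L₀/(k_a−k_d) = 0.338×32.7/(1.59−0.338) = 11.05/1.252 = 8.828 mg/L.
e^(−k_d t) = e^(−0.338×0.3889) = 0.8768; e^(−k_a t) = e^(−1.59×0.3889) = 0.5388.
D = 8.828 × (0.8768 − 0.5388) + 2.99 × 0.5388 = 2.984 + 1.611 = 4.595 mg/L.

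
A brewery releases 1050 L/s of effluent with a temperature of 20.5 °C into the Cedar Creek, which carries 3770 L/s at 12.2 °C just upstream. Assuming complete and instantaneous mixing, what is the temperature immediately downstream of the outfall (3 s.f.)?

Flow-weighted mixing: C = (Q_r C_r + Q_w C_w)/(Q_r + Q_w)
= (3770×12.2 + 1050×20.5)/(3770 + 1050) = 67520/4820 = 14.01 °C.

14.0 °C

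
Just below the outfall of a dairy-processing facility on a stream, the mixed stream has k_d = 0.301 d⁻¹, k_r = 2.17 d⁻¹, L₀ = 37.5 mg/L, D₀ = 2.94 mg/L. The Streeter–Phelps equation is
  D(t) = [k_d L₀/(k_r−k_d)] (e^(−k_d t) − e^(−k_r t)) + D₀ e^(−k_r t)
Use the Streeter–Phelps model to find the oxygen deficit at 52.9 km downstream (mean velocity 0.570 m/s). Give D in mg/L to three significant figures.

Travel time t = x/v = 52.9 km / (0.570 m/s) = 52900 m / 0.570 m/s = 92810 s = 1.074 d.
k_d L₀/(k_r−k_d) = 0.301×37.5/(2.17−0.301) = 11.29/1.869 = 6.039 mg/L.
e^(−k_d t) = e^(−0.301×1.074) = 0.7237; e^(−k_r t) = e^(−2.17×1.074) = 0.09721.
D = 6.039 × (0.7237 − 0.09721) + 2.94 × 0.09721 = 3.784 + 0.2858 = 4.070 mg/L.

D ≈ 4.07 mg/L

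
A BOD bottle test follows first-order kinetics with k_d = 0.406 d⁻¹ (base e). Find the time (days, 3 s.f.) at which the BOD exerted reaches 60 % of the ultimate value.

t ≈ 2.26 d

y/L₀ = 1 − e^(−k_d t) = 0.60 ⇒ e^(−k_d t) = 0.400
t = −ln(0.400) / 0.406 = 0.9163 / 0.406 = 2.257 d.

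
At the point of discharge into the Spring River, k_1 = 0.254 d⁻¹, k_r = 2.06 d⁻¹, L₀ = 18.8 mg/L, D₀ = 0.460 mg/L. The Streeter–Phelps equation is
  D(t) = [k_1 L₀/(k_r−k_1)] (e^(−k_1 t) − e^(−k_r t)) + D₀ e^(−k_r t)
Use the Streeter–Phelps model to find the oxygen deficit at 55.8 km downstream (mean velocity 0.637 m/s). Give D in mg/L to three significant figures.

Travel time t = x/v = 55.8 km / (0.637 m/s) = 55800 m / 0.637 m/s = 87600 s = 1.014 d.
k_1 L₀/(k_r−k_1) = 0.254×18.8/(2.06−0.254) = 4.775/1.806 = 2.644 mg/L.
e^(−k_1 t) = e^(−0.254×1.014) = 0.7730; e^(−k_r t) = e^(−2.06×1.014) = 0.1239.
D = 2.644 × (0.7730 − 0.1239) + 0.460 × 0.1239 = 1.716 + 0.05698 = 1.773 mg/L.

D ≈ 1.77 mg/L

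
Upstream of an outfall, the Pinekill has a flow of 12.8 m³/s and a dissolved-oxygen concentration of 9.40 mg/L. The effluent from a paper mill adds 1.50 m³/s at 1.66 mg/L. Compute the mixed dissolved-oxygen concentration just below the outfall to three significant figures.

Flow-weighted mixing: C = (Q_r C_r + Q_w C_w)/(Q_r + Q_w)
= (12.8×9.40 + 1.50×1.66)/(12.8 + 1.50) = 122.8/14.30 = 8.588 mg/L.

8.59 mg/L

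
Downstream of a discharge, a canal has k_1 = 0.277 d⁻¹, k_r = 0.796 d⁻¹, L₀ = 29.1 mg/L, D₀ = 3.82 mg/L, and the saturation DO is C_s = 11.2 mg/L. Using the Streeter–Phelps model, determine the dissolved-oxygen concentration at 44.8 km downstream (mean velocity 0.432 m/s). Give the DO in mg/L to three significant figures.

Travel time t = x/v = 44.8 km / (0.432 m/s) = 44800 m / 0.432 m/s = 103700 s = 1.200 d.
k_1 L₀/(k_r−k_1) = 0.277×29.1/(0.796−0.277) = 8.061/0.5190 = 15.53 mg/L.
e^(−k_1 t) = e^(−0.277×1.200) = 0.7171; e^(−k_r t) = e^(−0.796×1.200) = 0.3847.
D = 15.53 × (0.7171 − 0.3847) + 3.82 × 0.3847 = 5.164 + 1.469 = 6.633 mg/L.
DO = C_s − D = 11.2 − 6.633 = 4.567 mg/L.

DO ≈ 4.57 mg/L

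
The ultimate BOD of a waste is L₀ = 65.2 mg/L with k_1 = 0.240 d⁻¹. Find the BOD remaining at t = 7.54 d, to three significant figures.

L ≈ 10.7 mg/L

L_t = L₀ e^(−k_1 t) = 65.2 × e^(−0.240×7.54) = 65.2 × 0.1637 = 10.67 mg/L.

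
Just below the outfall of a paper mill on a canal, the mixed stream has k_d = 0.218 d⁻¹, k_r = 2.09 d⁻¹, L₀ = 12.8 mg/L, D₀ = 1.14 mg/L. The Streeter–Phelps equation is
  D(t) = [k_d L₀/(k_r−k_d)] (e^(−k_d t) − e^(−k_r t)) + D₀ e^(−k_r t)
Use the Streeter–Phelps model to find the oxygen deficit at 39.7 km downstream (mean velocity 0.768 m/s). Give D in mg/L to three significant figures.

Travel time t = x/v = 39.7 km / (0.768 m/s) = 39700 m / 0.768 m/s = 51690 s = 0.5983 d.
k_d L₀/(k_r−k_d) = 0.218×12.8/(2.09−0.218) = 2.790/1.872 = 1.491 mg/L.
e^(−k_d t) = e^(−0.218×0.5983) = 0.8777; e^(−k_r t) = e^(−2.09×0.5983) = 0.2864.
D = 1.491 × (0.8777 − 0.2864) + 1.14 × 0.2864 = 0.8815 + 0.3265 = 1.208 mg/L.

D ≈ 1.21 mg/L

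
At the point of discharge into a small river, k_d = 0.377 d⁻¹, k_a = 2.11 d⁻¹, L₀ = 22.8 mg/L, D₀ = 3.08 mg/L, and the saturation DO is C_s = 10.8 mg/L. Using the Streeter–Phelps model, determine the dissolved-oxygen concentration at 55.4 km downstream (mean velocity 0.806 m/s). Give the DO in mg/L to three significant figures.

DO ≈ 7.48 mg/L

Travel time t = x/v = 55.4 km / (0.806 m/s) = 55400 m / 0.806 m/s = 68730 s = 0.7955 d.
k_d L₀/(k_a−k_d) = 0.377×22.8/(2.11−0.377) = 8.596/1.733 = 4.960 mg/L.
e^(−k_d t) = e^(−0.377×0.7955) = 0.7409; e^(−k_a t) = e^(−2.11×0.7955) = 0.1866.
D = 4.960 × (0.7409 − 0.1866) + 3.08 × 0.1866 = 2.749 + 0.5748 = 3.324 mg/L.
DO = C_s − D = 10.8 − 3.324 = 7.476 mg/L.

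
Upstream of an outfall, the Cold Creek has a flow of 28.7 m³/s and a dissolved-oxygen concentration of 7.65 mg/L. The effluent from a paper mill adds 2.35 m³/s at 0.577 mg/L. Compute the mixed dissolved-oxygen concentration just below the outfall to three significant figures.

Flow-weighted mixing: C = (Q_r C_r + Q_w C_w)/(Q_r + Q_w)
= (28.7×7.65 + 2.35×0.577)/(28.7 + 2.35) = 220.9/31.05 = 7.115 mg/L.

7.11 mg/L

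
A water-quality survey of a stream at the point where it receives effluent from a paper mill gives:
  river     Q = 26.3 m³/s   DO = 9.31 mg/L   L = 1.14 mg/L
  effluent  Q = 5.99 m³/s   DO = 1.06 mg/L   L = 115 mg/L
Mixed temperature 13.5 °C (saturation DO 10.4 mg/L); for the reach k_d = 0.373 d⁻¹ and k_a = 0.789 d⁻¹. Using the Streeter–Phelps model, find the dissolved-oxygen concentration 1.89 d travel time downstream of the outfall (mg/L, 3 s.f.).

DO ≈ 4.44 mg/L

Mixed DO = (26.3×9.31 + 5.99×1.06)/(26.3+5.99) = 251.2/32.29 = 7.780 mg/L.
Mixed L₀ = (26.3×1.14 + 5.99×115)/(32.29) = 718.8/32.29 = 22.26 mg/L.
Initial deficit D₀ = C_s − DO₀ = 10.4 − 7.780 = 2.620 mg/L.
D(1.89) = [0.373×22.26/(0.789−0.373)](e^(−0.373×1.89) − e^(−0.789×1.89)) + 2.620 e^(−0.789×1.89)
= 19.96 × (0.4941 − 0.2251) + 2.620 × 0.2251 = 5.960 mg/L.
DO = 10.4 − 5.960 = 4.440 mg/L.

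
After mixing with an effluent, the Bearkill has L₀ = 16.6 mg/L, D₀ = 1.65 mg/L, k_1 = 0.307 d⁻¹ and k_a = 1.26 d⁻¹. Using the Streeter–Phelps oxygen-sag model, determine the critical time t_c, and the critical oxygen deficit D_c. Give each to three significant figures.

t_c ≈ 1.09 d; D_c ≈ 2.89 mg/L

With k_a/k_1 = 4.104 and 1 − D₀(k_a−k_1)/(k_1 L₀) = 0.6914,
t_c = ln(4.104 × 0.6914) / (1.26 − 0.307) = ln(2.838) / 0.9530 = 1.043/0.9530 = 1.094 d.
L(t_c) = L₀ e^(−k_1 t_c) = 16.6 × 0.7146 = 11.86 mg/L, and at the critical point k_a D_c = k_1 L, so D_c = (0.307/1.26) × 11.86 = 2.890 mg/L.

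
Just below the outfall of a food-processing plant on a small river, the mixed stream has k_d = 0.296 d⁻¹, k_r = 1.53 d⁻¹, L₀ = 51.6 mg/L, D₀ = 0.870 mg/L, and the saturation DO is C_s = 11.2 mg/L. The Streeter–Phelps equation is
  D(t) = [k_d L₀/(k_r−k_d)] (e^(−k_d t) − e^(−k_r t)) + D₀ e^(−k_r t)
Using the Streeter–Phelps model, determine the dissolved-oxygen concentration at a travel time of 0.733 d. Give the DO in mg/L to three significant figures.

DO ≈ 4.99 mg/L

k_d L₀/(k_r−k_d) = 0.296×51.6/(1.53−0.296) = 15.27/1.234 = 12.38 mg/L.
e^(−k_d t) = e^(−0.296×0.7330) = 0.8050; e^(−k_r t) = e^(−1.53×0.7330) = 0.3258.
D = 12.38 × (0.8050 − 0.3258) + 0.870 × 0.3258 = 5.931 + 0.2834 = 6.214 mg/L.
DO = C_s − D = 11.2 − 6.214 = 4.986 mg/L.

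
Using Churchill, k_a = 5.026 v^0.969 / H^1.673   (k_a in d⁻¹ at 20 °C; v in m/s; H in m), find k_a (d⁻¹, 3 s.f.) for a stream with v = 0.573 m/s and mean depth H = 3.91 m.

k_a ≈ 0.299 d⁻¹

k_a = 5.026 × 0.573^0.969 / 3.91^1.673 = 5.026 × 0.5830 / 9.788 = 0.2993 d⁻¹.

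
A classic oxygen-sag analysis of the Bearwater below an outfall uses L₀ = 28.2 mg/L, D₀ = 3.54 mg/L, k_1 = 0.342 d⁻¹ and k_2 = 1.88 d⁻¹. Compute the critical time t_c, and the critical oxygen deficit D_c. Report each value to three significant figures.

t_c ≈ 0.568 d; D_c ≈ 4.22 mg/L

With k_2/k_1 = 5.497 and 1 − D₀(k_2−k_1)/(k_1 L₀) = 0.4355,
t_c = ln(5.497 × 0.4355) / (1.88 − 0.342) = ln(2.394) / 1.538 = 0.8729/1.538 = 0.5676 d.
L(t_c) = L₀ e^(−k_1 t_c) = 28.2 × 0.8236 = 23.22 mg/L, and at the critical point k_2 D_c = k_1 L, so D_c = (0.342/1.88) × 23.22 = 4.225 mg/L.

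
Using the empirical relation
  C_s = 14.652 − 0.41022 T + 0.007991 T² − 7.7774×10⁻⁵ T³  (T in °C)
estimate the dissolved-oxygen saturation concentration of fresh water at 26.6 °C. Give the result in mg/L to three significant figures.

C_s = 14.652 − 0.41022×26.6 + 0.007991×26.6² − 7.7774×10⁻⁵×26.6³ = 7.930 mg/L.

C_s ≈ 7.93 mg/L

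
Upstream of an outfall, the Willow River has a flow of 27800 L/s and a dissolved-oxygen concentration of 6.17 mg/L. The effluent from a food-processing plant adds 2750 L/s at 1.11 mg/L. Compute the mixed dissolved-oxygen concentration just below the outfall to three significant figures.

5.71 mg/L

Flow-weighted mixing: C = (Q_r C_r + Q_w C_w)/(Q_r + Q_w)
= (27800×6.17 + 2750×1.11)/(27800 + 2750) = 174600/30550 = 5.715 mg/L.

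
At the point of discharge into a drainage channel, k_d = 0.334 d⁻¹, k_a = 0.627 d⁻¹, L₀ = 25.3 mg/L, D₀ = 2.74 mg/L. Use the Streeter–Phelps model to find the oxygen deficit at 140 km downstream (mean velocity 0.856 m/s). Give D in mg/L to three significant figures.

D ≈ 7.36 mg/L

Travel time t = x/v = 140 km / (0.856 m/s) = 140000 m / 0.856 m/s = 163600 s = 1.893 d.
k_d L₀/(k_a−k_d) = 0.334×25.3/(0.627−0.334) = 8.450/0.2930 = 28.84 mg/L.
e^(−k_d t) = e^(−0.334×1.893) = 0.5314; e^(−k_a t) = e^(−0.627×1.893) = 0.3052.
D = 28.84 × (0.5314 − 0.3052) + 2.74 × 0.3052 = 6.524 + 0.8362 = 7.361 mg/L.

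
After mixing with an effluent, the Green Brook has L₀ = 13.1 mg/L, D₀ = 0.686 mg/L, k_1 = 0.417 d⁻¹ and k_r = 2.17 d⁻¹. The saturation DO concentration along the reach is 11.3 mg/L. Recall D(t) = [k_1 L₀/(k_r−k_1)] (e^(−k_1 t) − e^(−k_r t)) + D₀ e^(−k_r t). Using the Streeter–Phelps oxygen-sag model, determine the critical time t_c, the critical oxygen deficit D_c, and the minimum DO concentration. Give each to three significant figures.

At the critical point dD/dt = 0, so k_1 L₀ e^(−k_1 t) = k_r D. Substituting D(t) from the Streeter–Phelps equation and solving for t gives
t_c = ln[(k_r/k_1)(1 − D₀(k_r−k_1)/(k_1 L₀))] / (k_r−k_1).
Here k_r−k_1 = 1.753 d⁻¹ and 1 − D₀(k_r−k_1)/(k_1 L₀) = 1 − 0.686×1.753/(0.417×13.1) = 0.7799, so
t_c = ln(5.204 × 0.7799) / 1.753 = 1.401 / 1.753 = 0.7991 d.
D_c = (k_1/k_r) L₀ e^(−k_1 t_c) = (0.417/2.17) × 13.1 × e^(−0.417×0.7991) = 0.1922 × 13.1 × 0.7166 = 1.804 mg/L.
Minimum DO = C_s − D_c = 11.3 − 1.804 = 9.496 mg/L.

t_c ≈ 0.799 d; D_c ≈ 1.80 mg/L; min DO ≈ 9.50 mg/L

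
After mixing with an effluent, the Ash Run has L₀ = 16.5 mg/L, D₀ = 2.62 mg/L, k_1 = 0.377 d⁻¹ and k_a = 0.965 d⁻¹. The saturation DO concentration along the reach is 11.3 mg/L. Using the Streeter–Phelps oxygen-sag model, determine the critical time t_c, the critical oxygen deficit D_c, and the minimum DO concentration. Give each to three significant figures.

t_c = [1/(k_a−k_1)] ln[(k_a/k_1)(1 − D₀(k_a−k_1)/(k_1 L₀))]
= [1/(0.965−0.377)] ln[(0.965/0.377)(1 − 2.62×0.5880/(0.377×16.5))]
= (1/0.5880) ln[2.560 × 0.7523] = 1.701 × ln(1.926) = 1.701 × 0.6553 = 1.114 d.
D_c = (k_1/k_a) L₀ e^(−k_1 t_c) = (0.377/0.965) × 16.5 × e^(−0.377×1.114) = 0.3907 × 16.5 × 0.6569 = 4.235 mg/L.
Minimum DO = C_s − D_c = 11.3 − 4.235 = 7.065 mg/L.

t_c ≈ 1.11 d; D_c ≈ 4.23 mg/L; min DO ≈ 7.07 mg/L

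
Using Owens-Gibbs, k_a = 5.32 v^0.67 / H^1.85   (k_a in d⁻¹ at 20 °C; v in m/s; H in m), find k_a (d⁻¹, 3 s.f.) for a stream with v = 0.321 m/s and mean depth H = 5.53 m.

k_a ≈ 0.105 d⁻¹

k_a = 5.32 × 0.321^0.67 / 5.53^1.85 = 5.32 × 0.4670 / 23.66 = 0.1050 d⁻¹.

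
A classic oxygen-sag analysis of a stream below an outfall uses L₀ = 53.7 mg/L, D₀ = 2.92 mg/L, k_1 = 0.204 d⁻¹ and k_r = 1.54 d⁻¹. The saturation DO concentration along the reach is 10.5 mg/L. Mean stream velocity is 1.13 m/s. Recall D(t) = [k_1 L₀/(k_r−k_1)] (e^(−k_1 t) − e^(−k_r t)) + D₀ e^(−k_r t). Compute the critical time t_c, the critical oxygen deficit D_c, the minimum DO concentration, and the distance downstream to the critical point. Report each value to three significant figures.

At the critical point dD/dt = 0, so k_1 L₀ e^(−k_1 t) = k_r D. Substituting D(t) from the Streeter–Phelps equation and solving for t gives
t_c = ln[(k_r/k_1)(1 − D₀(k_r−k_1)/(k_1 L₀))] / (k_r−k_1).
Here k_r−k_1 = 1.336 d⁻¹ and 1 − D₀(k_r−k_1)/(k_1 L₀) = 1 − 2.92×1.336/(0.204×53.7) = 0.6439, so
t_c = ln(7.549 × 0.6439) / 1.336 = 1.581 / 1.336 = 1.184 d.
D_c = (k_1/k_r) L₀ e^(−k_1 t_c) = (0.204/1.54) × 53.7 × e^(−0.204×1.184) = 0.1325 × 53.7 × 0.7855 = 5.588 mg/L.
Minimum DO = C_s − D_c = 10.5 − 5.588 = 4.912 mg/L.
x_c = v t_c = 1.13 m/s × 1.184 d × 86400 s/d = 115500 m ≈ 116 km.

t_c ≈ 1.18 d; D_c ≈ 5.59 mg/L; min DO ≈ 4.91 mg/L; x_c ≈ 116 km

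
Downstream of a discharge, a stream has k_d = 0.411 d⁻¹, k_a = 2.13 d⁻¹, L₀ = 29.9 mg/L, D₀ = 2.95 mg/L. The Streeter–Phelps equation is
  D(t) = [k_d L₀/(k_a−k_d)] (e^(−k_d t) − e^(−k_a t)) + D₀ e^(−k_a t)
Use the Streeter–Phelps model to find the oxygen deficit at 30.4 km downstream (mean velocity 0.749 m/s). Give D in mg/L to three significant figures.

Travel time t = x/v = 30.4 km / (0.749 m/s) = 30400 m / 0.749 m/s = 40590 s = 0.4698 d.
k_d L₀/(k_a−k_d) = 0.411×29.9/(2.13−0.411) = 12.29/1.719 = 7.149 mg/L.
e^(−k_d t) = e^(−0.411×0.4698) = 0.8244; e^(−k_a t) = e^(−2.13×0.4698) = 0.3677.
D = 7.149 × (0.8244 − 0.3677) + 2.95 × 0.3677 = 3.265 + 1.085 = 4.350 mg/L.

D ≈ 4.35 mg/L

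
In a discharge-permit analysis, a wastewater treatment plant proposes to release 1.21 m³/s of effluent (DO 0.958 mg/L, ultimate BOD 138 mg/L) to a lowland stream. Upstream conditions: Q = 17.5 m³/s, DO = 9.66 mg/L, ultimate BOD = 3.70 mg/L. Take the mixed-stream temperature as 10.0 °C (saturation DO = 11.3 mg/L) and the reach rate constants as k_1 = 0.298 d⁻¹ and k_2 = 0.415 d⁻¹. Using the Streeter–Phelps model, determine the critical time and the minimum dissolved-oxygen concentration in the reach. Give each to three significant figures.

t_c ≈ 2.21 d; minimum DO ≈ 6.70 mg/L

Mixed DO = (17.5×9.66 + 1.21×0.958)/(17.5+1.21) = 170.2/18.71 = 9.097 mg/L.
Mixed L₀ = (17.5×3.70 + 1.21×138)/(18.71) = 231.7/18.71 = 12.39 mg/L.
Initial deficit D₀ = C_s − DO₀ = 11.3 − 9.097 = 2.203 mg/L.
t_c = (1/0.1170) ln[(0.415/0.298)(1 − 2.203×0.1170/(0.298×12.39))] = 8.547 × ln(1.295) = 2.212 d.
D_c = (0.298/0.415) × 12.39 × e^(−0.298×2.212) = 0.7181 × 12.39 × 0.5173 = 4.601 mg/L.
Minimum DO = 11.3 − 4.601 = 6.699 mg/L.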